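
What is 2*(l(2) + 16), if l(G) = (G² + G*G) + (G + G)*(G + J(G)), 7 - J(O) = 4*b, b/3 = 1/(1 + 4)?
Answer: 504/5 ≈ 100.80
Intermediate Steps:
b = ⅗ (b = 3/(1 + 4) = 3/5 = 3*(⅕) = ⅗ ≈ 0.60000)
J(O) = 23/5 (J(O) = 7 - 4*3/5 = 7 - 1*12/5 = 7 - 12/5 = 23/5)
l(G) = 2*G² + 2*G*(23/5 + G) (l(G) = (G² + G*G) + (G + G)*(G + 23/5) = (G² + G²) + (2*G)*(23/5 + G) = 2*G² + 2*G*(23/5 + G))
2*(l(2) + 16) = 2*((⅖)*2*(23 + 10*2) + 16) = 2*((⅖)*2*(23 + 20) + 16) = 2*((⅖)*2*43 + 16) = 2*(172/5 + 16) = 2*(252/5) = 504/5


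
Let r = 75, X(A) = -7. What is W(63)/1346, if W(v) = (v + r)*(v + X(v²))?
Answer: 3864/673 ≈ 5.7415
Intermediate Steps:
W(v) = (-7 + v)*(75 + v) (W(v) = (v + 75)*(v - 7) = (75 + v)*(-7 + v) = (-7 + v)*(75 + v))
W(63)/1346 = (-525 + 63² + 68*63)/1346 = (-525 + 3969 + 4284)*(1/1346) = 7728*(1/1346) = 3864/673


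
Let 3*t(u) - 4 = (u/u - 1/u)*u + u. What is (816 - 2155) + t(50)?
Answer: -3914/3 ≈ -1304.7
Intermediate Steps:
t(u) = 4/3 + u/3 + u*(1 - 1/u)/3 (t(u) = 4/3 + ((u/u - 1/u)*u + u)/3 = 4/3 + ((1 - 1/u)*u + u)/3 = 4/3 + (u*(1 - 1/u) + u)/3 = 4/3 + (u + u*(1 - 1/u))/3 = 4/3 + (u/3 + u*(1 - 1/u)/3) = 4/3 + u/3 + u*(1 - 1/u)/3)
(816 - 2155) + t(50) = (816 - 2155) + (1 + (⅔)*50) = -1339 + (1 + 100/3) = -1339 + 103/3 = -3914/3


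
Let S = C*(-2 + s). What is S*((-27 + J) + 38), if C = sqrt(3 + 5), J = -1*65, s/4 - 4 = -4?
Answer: 216*sqrt(2) ≈ 305.47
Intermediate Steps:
s = 0 (s = 16 + 4*(-4) = 16 - 16 = 0)
J = -65
C = 2*sqrt(2) (C = sqrt(8) = 2*sqrt(2) ≈ 2.8284)
S = -4*sqrt(2) (S = (2*sqrt(2))*(-2 + 0) = (2*sqrt(2))*(-2) = -4*sqrt(2) ≈ -5.6569)
S*((-27 + J) + 38) = (-4*sqrt(2))*((-27 - 65) + 38) = (-4*sqrt(2))*(-92 + 38) = -4*sqrt(2)*(-54) = 216*sqrt(2)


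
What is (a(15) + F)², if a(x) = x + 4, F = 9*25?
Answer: 59536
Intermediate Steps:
F = 225
a(x) = 4 + x
(a(15) + F)² = ((4 + 15) + 225)² = (19 + 225)² = 244² = 59536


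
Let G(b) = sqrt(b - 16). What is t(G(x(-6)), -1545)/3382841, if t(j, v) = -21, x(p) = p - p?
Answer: -3/483263 ≈ -6.2078e-6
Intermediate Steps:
x(p) = 0
G(b) = sqrt(-16 + b)
t(G(x(-6)), -1545)/3382841 = -21/3382841 = -21*1/3382841 = -3/483263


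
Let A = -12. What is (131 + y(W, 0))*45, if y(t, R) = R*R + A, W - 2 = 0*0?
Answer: 5355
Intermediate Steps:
W = 2 (W = 2 + 0*0 = 2 + 0 = 2)
y(t, R) = -12 + R² (y(t, R) = R*R - 12 = R² - 12 = -12 + R²)
(131 + y(W, 0))*45 = (131 + (-12 + 0²))*45 = (131 + (-12 + 0))*45 = (131 - 12)*45 = 119*45 = 5355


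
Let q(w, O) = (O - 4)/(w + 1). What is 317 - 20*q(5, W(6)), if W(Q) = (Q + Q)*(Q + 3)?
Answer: -89/3 ≈ -29.667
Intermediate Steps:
W(Q) = 2*Q*(3 + Q) (W(Q) = (2*Q)*(3 + Q) = 2*Q*(3 + Q))
q(w, O) = (-4 + O)/(1 + w)
317 - 20*q(5, W(6)) = 317 - 20*(-4 + 2*6*(3 + 6))/(1 + 5) = 317 - 20*(-4 + 2*6*9)/6 = 317 - 20*(-4 + 108)/6 = 317 - 20*(⅙)*104 = 317 - 20*52/3 = 317 - 1*1040/3 = 317 - 1040/3 = -89/3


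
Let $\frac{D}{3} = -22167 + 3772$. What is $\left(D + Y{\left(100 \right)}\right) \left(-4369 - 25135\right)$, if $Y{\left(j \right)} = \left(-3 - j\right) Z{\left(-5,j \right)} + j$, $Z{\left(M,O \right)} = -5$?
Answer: $1610033280$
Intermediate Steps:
$D = -55185$ ($D = 3 \left(-22167 + 3772\right) = 3 \left(-18395\right) = -55185$)
$Y{\left(j \right)} = 15 + 6 j$ ($Y{\left(j \right)} = \left(-3 - j\right) \left(-5\right) + j = \left(15 + 5 j\right) + j = 15 + 6 j$)
$\left(D + Y{\left(100 \right)}\right) \left(-4369 - 25135\right) = \left(-55185 + \left(15 + 6 \cdot 100\right)\right) \left(-4369 - 25135\right) = \left(-55185 + \left(15 + 600\right)\right) \left(-29504\right) = \left(-55185 + 615\right) \left(-29504\right) = \left(-54570\right) \left(-29504\right) = 1610033280$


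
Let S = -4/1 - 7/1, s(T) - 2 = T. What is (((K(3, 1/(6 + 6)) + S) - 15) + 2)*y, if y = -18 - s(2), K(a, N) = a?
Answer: 462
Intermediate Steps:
s(T) = 2 + T
y = -22 (y = -18 - (2 + 2) = -18 - 1*4 = -18 - 4 = -22)
S = -11 (S = -4*1 - 7*1 = -4 - 7 = -11)
(((K(3, 1/(6 + 6)) + S) - 15) + 2)*y = (((3 - 11) - 15) + 2)*(-22) = ((-8 - 15) + 2)*(-22) = (-23 + 2)*(-22) = -21*(-22) = 462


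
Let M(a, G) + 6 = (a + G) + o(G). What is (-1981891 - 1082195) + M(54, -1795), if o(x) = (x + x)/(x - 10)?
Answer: -1106764995/361 ≈ -3.0658e+6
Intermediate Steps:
o(x) = 2*x/(-10 + x) (o(x) = (2*x)/(-10 + x) = 2*x/(-10 + x))
M(a, G) = -6 + G + a + 2*G/(-10 + G) (M(a, G) = -6 + ((a + G) + 2*G/(-10 + G)) = -6 + ((G + a) + 2*G/(-10 + G)) = -6 + (G + a + 2*G/(-10 + G)) = -6 + G + a + 2*G/(-10 + G))
(-1981891 - 1082195) + M(54, -1795) = (-1981891 - 1082195) + (2*(-1795) + (-10 - 1795)*(-6 - 1795 + 54))/(-10 - 1795) = -3064086 + (-3590 - 1805*(-1747))/(-1805) = -3064086 - (-3590 + 3153335)/1805 = -3064086 - 1/1805*3149745 = -3064086 - 629949/361 = -1106764995/361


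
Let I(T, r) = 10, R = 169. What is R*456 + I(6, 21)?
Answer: 77074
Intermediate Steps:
R*456 + I(6, 21) = 169*456 + 10 = 77064 + 10 = 77074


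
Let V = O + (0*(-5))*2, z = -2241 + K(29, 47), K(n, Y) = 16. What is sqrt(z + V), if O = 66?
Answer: I*sqrt(2159) ≈ 46.465*I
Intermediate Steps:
z = -2225 (z = -2241 + 16 = -2225)
V = 66 (V = 66 + (0*(-5))*2 = 66 + 0*2 = 66 + 0 = 66)
sqrt(z + V) = sqrt(-2225 + 66) = sqrt(-2159) = I*sqrt(2159)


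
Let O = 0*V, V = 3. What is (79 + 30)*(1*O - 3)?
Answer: -327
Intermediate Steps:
O = 0 (O = 0*3 = 0)
(79 + 30)*(1*O - 3) = (79 + 30)*(1*0 - 3) = 109*(0 - 3) = 109*(-3) = -327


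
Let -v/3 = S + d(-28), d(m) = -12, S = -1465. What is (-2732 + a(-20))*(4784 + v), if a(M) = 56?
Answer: -24659340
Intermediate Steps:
v = 4431 (v = -3*(-1465 - 12) = -3*(-1477) = 4431)
(-2732 + a(-20))*(4784 + v) = (-2732 + 56)*(4784 + 4431) = -2676*9215 = -24659340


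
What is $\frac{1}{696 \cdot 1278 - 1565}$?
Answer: $\frac{1}{887923} \approx 1.1262 \cdot 10^{-6}$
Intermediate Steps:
$\frac{1}{696 \cdot 1278 - 1565} = \frac{1}{889488 - 1565} = \frac{1}{887923}$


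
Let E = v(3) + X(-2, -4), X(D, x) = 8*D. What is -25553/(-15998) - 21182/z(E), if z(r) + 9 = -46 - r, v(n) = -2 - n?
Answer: 9992307/15998 ≈ 624.60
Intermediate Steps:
E = -21 (E = (-2 - 1*3) + 8*(-2) = (-2 - 3) - 16 = -5 - 16 = -21)
z(r) = -55 - r (z(r) = -9 + (-46 - r) = -55 - r)
-25553/(-15998) - 21182/z(E) = -25553/(-15998) - 21182/(-55 - 1*(-21)) = -25553*(-1/15998) - 21182/(-55 + 21) = 25553/15998 - 21182/(-34) = 25553/15998 - 21182*(-1/34) = 25553/15998 + 623 = 9992307/15998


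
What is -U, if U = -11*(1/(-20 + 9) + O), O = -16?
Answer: -177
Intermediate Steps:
U = 177 (U = -11*(1/(-20 + 9) - 16) = -11*(1/(-11) - 16) = -11*(-1/11 - 16) = -11*(-177/11) = 177)
-U = -1*177 = -177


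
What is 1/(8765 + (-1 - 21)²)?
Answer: 1/9249 ≈ 0.00010812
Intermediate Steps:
1/(8765 + (-1 - 21)²) = 1/(8765 + (-22)²) = 1/(8765 + 484) = 1/9249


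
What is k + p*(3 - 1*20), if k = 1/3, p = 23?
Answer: -1172/3 ≈ -390.67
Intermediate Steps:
k = ⅓ ≈ 0.33333
k + p*(3 - 1*20) = ⅓ + 23*(3 - 1*20) = ⅓ + 23*(3 - 20) = ⅓ + 23*(-17) = ⅓ - 391 = -1172/3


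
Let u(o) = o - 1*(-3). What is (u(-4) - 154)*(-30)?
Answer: 4650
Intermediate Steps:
u(o) = 3 + o (u(o) = o + 3 = 3 + o)
(u(-4) - 154)*(-30) = ((3 - 4) - 154)*(-30) = (-1 - 154)*(-30) = -155*(-30) = 4650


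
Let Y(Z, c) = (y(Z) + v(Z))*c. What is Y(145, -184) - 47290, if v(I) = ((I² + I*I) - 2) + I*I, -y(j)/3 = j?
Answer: -11572682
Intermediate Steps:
y(j) = -3*j
v(I) = -2 + 3*I² (v(I) = ((I² + I²) - 2) + I² = (2*I² - 2) + I² = (-2 + 2*I²) + I² = -2 + 3*I²)
Y(Z, c) = c*(-2 - 3*Z + 3*Z²) (Y(Z, c) = (-3*Z + (-2 + 3*Z²))*c = (-2 - 3*Z + 3*Z²)*c = c*(-2 - 3*Z + 3*Z²))
Y(145, -184) - 47290 = -184*(-2 - 3*145 + 3*145²) - 47290 = -184*(-2 - 435 + 3*21025) - 47290 = -184*(-2 - 435 + 63075) - 47290 = -184*62638 - 47290 = -11525392 - 47290 = -11572682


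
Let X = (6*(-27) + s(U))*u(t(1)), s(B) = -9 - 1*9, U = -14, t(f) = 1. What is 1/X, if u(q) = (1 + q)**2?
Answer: -1/720 ≈ -0.0013889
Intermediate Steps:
s(B) = -18 (s(B) = -9 - 9 = -18)
X = -720 (X = (6*(-27) - 18)*(1 + 1)**2 = (-162 - 18)*2**2 = -180*4 = -720)
1/X = 1/(-720) = -1/720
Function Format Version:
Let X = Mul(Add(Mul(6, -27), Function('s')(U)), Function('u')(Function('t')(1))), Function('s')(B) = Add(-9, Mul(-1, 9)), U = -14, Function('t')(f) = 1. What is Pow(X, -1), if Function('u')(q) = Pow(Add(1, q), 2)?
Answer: Rational(-1, 720) ≈ -0.0013889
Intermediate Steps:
Function('s')(B) = -18 (Function('s')(B) = Add(-9, -9) = -18)
X = -720 (X = Mul(Add(Mul(6, -27), -18), Pow(Add(1, 1), 2)) = Mul(Add(-162, -18), Pow(2, 2)) = Mul(-180, 4) = -720)
Pow(X, -1) = Pow(-720, -1) = Rational(-1, 720)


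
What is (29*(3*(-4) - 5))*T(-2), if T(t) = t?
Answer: 986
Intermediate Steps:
(29*(3*(-4) - 5))*T(-2) = (29*(3*(-4) - 5))*(-2) = (29*(-12 - 5))*(-2) = (29*(-17))*(-2) = -493*(-2) = 986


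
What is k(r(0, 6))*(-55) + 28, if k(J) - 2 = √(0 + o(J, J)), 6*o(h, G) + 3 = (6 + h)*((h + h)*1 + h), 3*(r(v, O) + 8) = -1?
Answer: -82 - 55*√83/3 ≈ -249.02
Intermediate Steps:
r(v, O) = -25/3 (r(v, O) = -8 + (⅓)*(-1) = -8 - ⅓ = -25/3)
o(h, G) = -½ + h*(6 + h)/2 (o(h, G) = -½ + ((6 + h)*((h + h)*1 + h))/6 = -½ + ((6 + h)*((2*h)*1 + h))/6 = -½ + ((6 + h)*(2*h + h))/6 = -½ + ((6 + h)*(3*h))/6 = -½ + (3*h*(6 + h))/6 = -½ + h*(6 + h)/2)
k(J) = 2 + √(-½ + J²/2 + 3*J) (k(J) = 2 + √(0 + (-½ + J²/2 + 3*J)) = 2 + √(-½ + J²/2 + 3*J))
k(r(0, 6))*(-55) + 28 = (2 + √(-2 + 2*(-25/3)² + 12*(-25/3))/2)*(-55) + 28 = (2 + √(-2 + 2*(625/9) - 100)/2)*(-55) + 28 = (2 + √(-2 + 1250/9 - 100)/2)*(-55) + 28 = (2 + √(332/9)/2)*(-55) + 28 = (2 + (2*√83/3)/2)*(-55) + 28 = (2 + √83/3)*(-55) + 28 = (-110 - 55*√83/3) + 28 = -82 - 55*√83/3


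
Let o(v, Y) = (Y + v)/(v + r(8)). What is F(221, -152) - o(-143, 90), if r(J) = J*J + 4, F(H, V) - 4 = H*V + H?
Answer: -2502578/75 ≈ -33368.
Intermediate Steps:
F(H, V) = 4 + H + H*V (F(H, V) = 4 + (H*V + H) = 4 + (H + H*V) = 4 + H + H*V)
r(J) = 4 + J² (r(J) = J² + 4 = 4 + J²)
o(v, Y) = (Y + v)/(68 + v) (o(v, Y) = (Y + v)/(v + (4 + 8²)) = (Y + v)/(v + (4 + 64)) = (Y + v)/(v + 68) = (Y + v)/(68 + v))
F(221, -152) - o(-143, 90) = (4 + 221 + 221*(-152)) - (90 - 143)/(68 - 143) = (4 + 221 - 33592) - (-53)/(-75) = -33367 - (-1)*(-53)/75 = -33367 - 1*53/75 = -33367 - 53/75 = -2502578/75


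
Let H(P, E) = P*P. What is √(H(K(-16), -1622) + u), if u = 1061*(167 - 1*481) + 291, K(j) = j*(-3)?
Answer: I*√330559 ≈ 574.94*I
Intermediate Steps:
K(j) = -3*j
H(P, E) = P²
u = -332863 (u = 1061*(167 - 481) + 291 = 1061*(-314) + 291 = -333154 + 291 = -332863)
√(H(K(-16), -1622) + u) = √((-3*(-16))² - 332863) = √(48² - 332863) = √(2304 - 332863) = √(-330559) = I*√330559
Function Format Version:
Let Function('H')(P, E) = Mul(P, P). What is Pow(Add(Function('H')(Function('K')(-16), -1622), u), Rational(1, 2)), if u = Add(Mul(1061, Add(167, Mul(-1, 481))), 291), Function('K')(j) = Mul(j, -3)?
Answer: Mul(I, Pow(330559, Rational(1, 2))) ≈ Mul(574.94, I)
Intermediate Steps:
Function('K')(j) = Mul(-3, j)
Function('H')(P, E) = Pow(P, 2)
u = -332863 (u = Add(Mul(1061, Add(167, -481)), 291) = Add(Mul(1061, -314), 291) = Add(-333154, 291) = -332863)
Pow(Add(Function('H')(Function('K')(-16), -1622), u), Rational(1, 2)) = Pow(Add(Pow(Mul(-3, -16), 2), -332863), Rational(1, 2)) = Pow(Add(Pow(48, 2), -332863), Rational(1, 2)) = Pow(Add(2304, -332863), Rational(1, 2)) = Pow(-330559, Rational(1, 2)) = Mul(I, Pow(330559, Rational(1, 2)))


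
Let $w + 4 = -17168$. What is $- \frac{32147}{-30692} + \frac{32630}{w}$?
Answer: $- \frac{112362919}{131760756} \approx -0.85278$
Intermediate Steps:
$w = -17172$ ($w = -4 - 17168 = -17172$)
$- \frac{32147}{-30692} + \frac{32630}{w} = - \frac{32147}{-30692} + \frac{32630}{-17172} = \left(-32147\right) \left(- \frac{1}{30692}\right) + 32630 \left(- \frac{1}{17172}\right) = \frac{32147}{30692} - \frac{16315}{8586} = - \frac{112362919}{131760756}$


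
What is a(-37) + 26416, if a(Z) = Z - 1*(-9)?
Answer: 26388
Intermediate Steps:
a(Z) = 9 + Z (a(Z) = Z + 9 = 9 + Z)
a(-37) + 26416 = (9 - 37) + 26416 = -28 + 26416 = 26388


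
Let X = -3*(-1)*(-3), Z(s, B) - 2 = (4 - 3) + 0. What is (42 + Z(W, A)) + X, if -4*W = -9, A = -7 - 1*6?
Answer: 36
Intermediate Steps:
A = -13 (A = -7 - 6 = -13)
W = 9/4 (W = -¼*(-9) = 9/4 ≈ 2.2500)
Z(s, B) = 3 (Z(s, B) = 2 + ((4 - 3) + 0) = 2 + (1 + 0) = 2 + 1 = 3)
X = -9 (X = 3*(-3) = -9)
(42 + Z(W, A)) + X = (42 + 3) - 9 = 45 - 9 = 36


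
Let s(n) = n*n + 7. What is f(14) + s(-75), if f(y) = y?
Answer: 5646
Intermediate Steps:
s(n) = 7 + n² (s(n) = n² + 7 = 7 + n²)
f(14) + s(-75) = 14 + (7 + (-75)²) = 14 + (7 + 5625) = 14 + 5632 = 5646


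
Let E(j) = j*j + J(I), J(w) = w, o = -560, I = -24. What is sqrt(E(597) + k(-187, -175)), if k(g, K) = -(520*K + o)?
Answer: sqrt(447945) ≈ 669.29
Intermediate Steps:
k(g, K) = 560 - 520*K (k(g, K) = -(520*K - 560) = -(-560 + 520*K) = 560 - 520*K)
E(j) = -24 + j**2 (E(j) = j*j - 24 = j**2 - 24 = -24 + j**2)
sqrt(E(597) + k(-187, -175)) = sqrt((-24 + 597**2) + (560 - 520*(-175))) = sqrt((-24 + 356409) + (560 + 91000)) = sqrt(356385 + 91560) = sqrt(447945)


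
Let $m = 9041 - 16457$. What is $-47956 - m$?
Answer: $-40540$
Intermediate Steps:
$m = -7416$ ($m = 9041 - 16457 = -7416$)
$-47956 - m = -47956 - -7416 = -47956 + 7416 = -40540$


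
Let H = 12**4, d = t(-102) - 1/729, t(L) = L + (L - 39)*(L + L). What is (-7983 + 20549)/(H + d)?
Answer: 9160614/36011141 ≈ 0.25438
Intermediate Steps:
t(L) = L + 2*L*(-39 + L) (t(L) = L + (-39 + L)*(2*L) = L + 2*L*(-39 + L))
d = 20894597/729 (d = -102*(-77 + 2*(-102)) - 1/729 = -102*(-77 - 204) - 1*1/729 = -102*(-281) - 1/729 = 28662 - 1/729 = 20894597/729 ≈ 28662.)
H = 20736
(-7983 + 20549)/(H + d) = (-7983 + 20549)/(20736 + 20894597/729) = 12566/(36011141/729) = 12566*(729/36011141) = 9160614/36011141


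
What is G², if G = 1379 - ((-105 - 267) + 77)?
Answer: 2802276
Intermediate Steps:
G = 1674 (G = 1379 - (-372 + 77) = 1379 - 1*(-295) = 1379 + 295 = 1674)
G² = 1674² = 2802276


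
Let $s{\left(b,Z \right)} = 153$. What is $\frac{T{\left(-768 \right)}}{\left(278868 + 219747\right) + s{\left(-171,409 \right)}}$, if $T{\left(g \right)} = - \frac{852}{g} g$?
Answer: $- \frac{71}{41564} \approx -0.0017082$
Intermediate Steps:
$T{\left(g \right)} = -852$
$\frac{T{\left(-768 \right)}}{\left(278868 + 219747\right) + s{\left(-171,409 \right)}} = - \frac{852}{\left(278868 + 219747\right) + 153} = - \frac{852}{498615 + 153} = - \frac{852}{498768} = \left(-852\right) \frac{1}{498768} = - \frac{71}{41564}$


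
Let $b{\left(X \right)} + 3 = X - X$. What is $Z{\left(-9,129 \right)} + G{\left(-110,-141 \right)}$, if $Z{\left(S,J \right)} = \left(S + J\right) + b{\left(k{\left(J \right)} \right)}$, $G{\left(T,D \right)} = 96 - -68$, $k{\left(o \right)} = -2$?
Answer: $281$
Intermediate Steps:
$b{\left(X \right)} = -3$ ($b{\left(X \right)} = -3 + \left(X - X\right) = -3 + 0 = -3$)
$G{\left(T,D \right)} = 164$ ($G{\left(T,D \right)} = 96 + 68 = 164$)
$Z{\left(S,J \right)} = -3 + J + S$ ($Z{\left(S,J \right)} = \left(S + J\right) - 3 = \left(J + S\right) - 3 = -3 + J + S$)
$Z{\left(-9,129 \right)} + G{\left(-110,-141 \right)} = \left(-3 + 129 - 9\right) + 164 = 117 + 164 = 281$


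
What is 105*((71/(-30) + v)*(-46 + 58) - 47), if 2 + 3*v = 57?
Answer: 15183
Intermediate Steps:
v = 55/3 (v = -2/3 + (1/3)*57 = -2/3 + 19 = 55/3 ≈ 18.333)
105*((71/(-30) + v)*(-46 + 58) - 47) = 105*((71/(-30) + 55/3)*(-46 + 58) - 47) = 105*((71*(-1/30) + 55/3)*12 - 47) = 105*((-71/30 + 55/3)*12 - 47) = 105*((479/30)*12 - 47) = 105*(958/5 - 47) = 105*(723/5) = 15183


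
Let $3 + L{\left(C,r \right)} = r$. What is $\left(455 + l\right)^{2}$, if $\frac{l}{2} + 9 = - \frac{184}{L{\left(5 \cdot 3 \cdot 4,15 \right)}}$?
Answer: $\frac{1485961}{9} \approx 1.6511 \cdot 10^{5}$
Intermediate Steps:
$L{\left(C,r \right)} = -3 + r$
$l = - \frac{146}{3}$ ($l = -18 + 2 \left(- \frac{184}{-3 + 15}\right) = -18 + 2 \left(- \frac{184}{12}\right) = -18 + 2 \left(\left(-184\right) \frac{1}{12}\right) = -18 + 2 \left(- \frac{46}{3}\right) = -18 - \frac{92}{3} = - \frac{146}{3} \approx -48.667$)
$\left(455 + l\right)^{2} = \left(455 - \frac{146}{3}\right)^{2} = \left(\frac{1219}{3}\right)^{2} = \frac{1485961}{9}$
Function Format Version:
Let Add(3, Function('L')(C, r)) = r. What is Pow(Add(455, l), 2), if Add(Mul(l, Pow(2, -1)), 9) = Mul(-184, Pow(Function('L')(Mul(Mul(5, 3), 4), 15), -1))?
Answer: Rational(1485961, 9) ≈ 1.6511e+5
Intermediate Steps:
Function('L')(C, r) = Add(-3, r)
l = Rational(-146, 3) (l = Add(-18, Mul(2, Mul(-184, Pow(Add(-3, 15), -1)))) = Add(-18, Mul(2, Mul(-184, Pow(12, -1)))) = Add(-18, Mul(2, Mul(-184, Rational(1, 12)))) = Add(-18, Mul(2, Rational(-46, 3))) = Add(-18, Rational(-92, 3)) = Rational(-146, 3) ≈ -48.667)
Pow(Add(455, l), 2) = Pow(Add(455, Rational(-146, 3)), 2) = Pow(Rational(1219, 3), 2) = Rational(1485961, 9)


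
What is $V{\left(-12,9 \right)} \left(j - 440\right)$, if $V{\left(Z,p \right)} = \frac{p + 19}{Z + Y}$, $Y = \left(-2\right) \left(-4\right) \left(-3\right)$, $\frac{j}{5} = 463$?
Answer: $- \frac{4375}{3} \approx -1458.3$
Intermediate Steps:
$j = 2315$ ($j = 5 \cdot 463 = 2315$)
$Y = -24$ ($Y = 8 \left(-3\right) = -24$)
$V{\left(Z,p \right)} = \frac{19 + p}{-24 + Z}$ ($V{\left(Z,p \right)} = \frac{p + 19}{Z - 24} = \frac{19 + p}{-24 + Z}$)
$V{\left(-12,9 \right)} \left(j - 440\right) = \frac{19 + 9}{-24 - 12} \left(2315 - 440\right) = \frac{1}{-36} \cdot 28 \cdot 1875 = \left(- \frac{1}{36}\right) 28 \cdot 1875 = \left(- \frac{7}{9}\right) 1875 = - \frac{4375}{3}$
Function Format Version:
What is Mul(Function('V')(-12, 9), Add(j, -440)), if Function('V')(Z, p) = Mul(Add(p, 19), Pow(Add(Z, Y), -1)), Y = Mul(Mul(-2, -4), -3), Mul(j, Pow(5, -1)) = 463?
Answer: Rational(-4375, 3) ≈ -1458.3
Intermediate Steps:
j = 2315 (j = Mul(5, 463) = 2315)
Y = -24 (Y = Mul(8, -3) = -24)
Function('V')(Z, p) = Mul(Pow(Add(-24, Z), -1), Add(19, p)) (Function('V')(Z, p) = Mul(Add(p, 19), Pow(Add(Z, -24), -1)) = Mul(Add(19, p), Pow(Add(-24, Z), -1)) = Mul(Pow(Add(-24, Z), -1), Add(19, p)))
Mul(Function('V')(-12, 9), Add(j, -440)) = Mul(Mul(Pow(Add(-24, -12), -1), Add(19, 9)), Add(2315, -440)) = Mul(Mul(Pow(-36, -1), 28), 1875) = Mul(Mul(Rational(-1, 36), 28), 1875) = Mul(Rational(-7, 9), 1875) = Rational(-4375, 3)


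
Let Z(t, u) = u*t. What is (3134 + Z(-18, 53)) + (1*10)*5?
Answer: 2230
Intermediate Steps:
Z(t, u) = t*u
(3134 + Z(-18, 53)) + (1*10)*5 = (3134 - 18*53) + (1*10)*5 = (3134 - 954) + 10*5 = 2180 + 50 = 2230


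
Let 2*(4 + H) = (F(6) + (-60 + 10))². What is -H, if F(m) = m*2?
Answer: -718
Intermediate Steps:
F(m) = 2*m
H = 718 (H = -4 + (2*6 + (-60 + 10))²/2 = -4 + (12 - 50)²/2 = -4 + (½)*(-38)² = -4 + (½)*1444 = -4 + 722 = 718)
-H = -1*718 = -718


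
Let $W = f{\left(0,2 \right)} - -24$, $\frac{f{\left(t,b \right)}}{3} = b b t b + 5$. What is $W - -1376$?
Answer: $1415$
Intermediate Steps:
$f{\left(t,b \right)} = 15 + 3 t b^{3}$ ($f{\left(t,b \right)} = 3 \left(b b t b + 5\right) = 3 \left(b^{2} t b + 5\right) = 3 \left(t b^{2} b + 5\right) = 3 \left(t b^{3} + 5\right) = 3 \left(5 + t b^{3}\right) = 15 + 3 t b^{3}$)
$W = 39$ ($W = \left(15 + 3 \cdot 0 \cdot 2^{3}\right) - -24 = \left(15 + 3 \cdot 0 \cdot 8\right) + 24 = \left(15 + 0\right) + 24 = 15 + 24 = 39$)
$W - -1376 = 39 - -1376 = 39 + 1376 = 1415$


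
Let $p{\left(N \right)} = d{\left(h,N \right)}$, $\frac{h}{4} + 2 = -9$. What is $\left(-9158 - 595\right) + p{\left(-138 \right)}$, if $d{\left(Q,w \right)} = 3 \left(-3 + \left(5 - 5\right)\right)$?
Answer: $-9762$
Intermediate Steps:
$h = -44$ ($h = -8 + 4 \left(-9\right) = -8 - 36 = -44$)
$d{\left(Q,w \right)} = -9$ ($d{\left(Q,w \right)} = 3 \left(-3 + 0\right) = 3 \left(-3\right) = -9$)
$p{\left(N \right)} = -9$
$\left(-9158 - 595\right) + p{\left(-138 \right)} = \left(-9158 - 595\right) - 9 = -9753 - 9 = -9762$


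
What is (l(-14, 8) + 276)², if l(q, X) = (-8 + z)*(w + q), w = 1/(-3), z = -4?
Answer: 200704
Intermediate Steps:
w = -⅓ ≈ -0.33333
l(q, X) = 4 - 12*q (l(q, X) = (-8 - 4)*(-⅓ + q) = -12*(-⅓ + q) = 4 - 12*q)
(l(-14, 8) + 276)² = ((4 - 12*(-14)) + 276)² = ((4 + 168) + 276)² = (172 + 276)² = 448² = 200704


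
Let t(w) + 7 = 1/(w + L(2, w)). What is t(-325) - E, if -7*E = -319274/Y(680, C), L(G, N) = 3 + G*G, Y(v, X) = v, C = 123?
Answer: -28032413/378420 ≈ -74.078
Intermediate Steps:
L(G, N) = 3 + G²
E = 159637/2380 (E = -(-319274)/(7*680) = -⅐*(-159637/340) = 159637/2380 ≈ 67.074)
t(w) = -7 + 1/(7 + w) (t(w) = -7 + 1/(w + (3 + 2²)) = -7 + 1/(w + (3 + 4)) = -7 + 1/(w + 7) = -7 + 1/(7 + w))
t(-325) - E = (-48 - 7*(-325))/(7 - 325) - 1*159637/2380 = (-48 + 2275)/(-318) - 159637/2380 = -1/318*2227 - 159637/2380 = -2227/318 - 159637/2380 = -28032413/378420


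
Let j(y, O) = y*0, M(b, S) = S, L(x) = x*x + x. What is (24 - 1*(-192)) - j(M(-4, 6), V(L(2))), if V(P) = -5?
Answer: 216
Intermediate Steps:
L(x) = x + x² (L(x) = x² + x = x + x²)
j(y, O) = 0
(24 - 1*(-192)) - j(M(-4, 6), V(L(2))) = (24 - 1*(-192)) - 1*0 = (24 + 192) + 0 = 216 + 0 = 216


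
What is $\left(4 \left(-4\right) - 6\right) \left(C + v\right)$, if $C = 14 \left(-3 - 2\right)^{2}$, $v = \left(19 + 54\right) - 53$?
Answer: $-8140$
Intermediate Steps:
$v = 20$ ($v = 73 - 53 = 20$)
$C = 350$ ($C = 14 \left(-5\right)^{2} = 14 \cdot 25 = 350$)
$\left(4 \left(-4\right) - 6\right) \left(C + v\right) = \left(4 \left(-4\right) - 6\right) \left(350 + 20\right) = \left(-16 - 6\right) 370 = \left(-22\right) 370 = -8140$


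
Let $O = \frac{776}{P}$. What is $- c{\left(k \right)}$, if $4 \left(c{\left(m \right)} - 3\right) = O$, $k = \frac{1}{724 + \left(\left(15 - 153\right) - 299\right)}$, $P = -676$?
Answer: $- \frac{917}{338} \approx -2.713$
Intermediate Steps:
$O = - \frac{194}{169}$ ($O = \frac{776}{-676} = 776 \left(- \frac{1}{676}\right) = - \frac{194}{169} \approx -1.1479$)
$k = \frac{1}{287}$ ($k = \frac{1}{724 - 437} = \frac{1}{287} \approx 0.0034843$)
$c{\left(m \right)} = \frac{917}{338}$ ($c{\left(m \right)} = 3 + \frac{1}{4} \left(- \frac{194}{169}\right) = 3 - \frac{97}{338} = \frac{917}{338}$)
$- c{\left(k \right)} = \left(-1\right) \frac{917}{338} = - \frac{917}{338}$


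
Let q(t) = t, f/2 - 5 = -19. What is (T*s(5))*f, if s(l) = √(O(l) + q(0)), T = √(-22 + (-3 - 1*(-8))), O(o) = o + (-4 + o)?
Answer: -28*I*√102 ≈ -282.79*I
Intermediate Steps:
f = -28 (f = 10 + 2*(-19) = 10 - 38 = -28)
O(o) = -4 + 2*o
T = I*√17 (T = √(-22 + (-3 + 8)) = √(-22 + 5) = √(-17) = I*√17 ≈ 4.1231*I)
s(l) = √(-4 + 2*l) (s(l) = √((-4 + 2*l) + 0) = √(-4 + 2*l))
(T*s(5))*f = ((I*√17)*√(-4 + 2*5))*(-28) = ((I*√17)*√(-4 + 10))*(-28) = ((I*√17)*√6)*(-28) = (I*√102)*(-28) = -28*I*√102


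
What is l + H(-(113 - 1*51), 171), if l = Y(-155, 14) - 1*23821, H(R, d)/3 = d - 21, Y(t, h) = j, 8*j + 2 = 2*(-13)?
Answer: -46749/2 ≈ -23375.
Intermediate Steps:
j = -7/2 (j = -¼ + (2*(-13))/8 = -¼ + (⅛)*(-26) = -¼ - 13/4 = -7/2 ≈ -3.5000)
Y(t, h) = -7/2
H(R, d) = -63 + 3*d (H(R, d) = 3*(d - 21) = 3*(-21 + d) = -63 + 3*d)
l = -47649/2 (l = -7/2 - 1*23821 = -7/2 - 23821 = -47649/2 ≈ -23825.)
l + H(-(113 - 1*51), 171) = -47649/2 + (-63 + 3*171) = -47649/2 + (-63 + 513) = -47649/2 + 450 = -46749/2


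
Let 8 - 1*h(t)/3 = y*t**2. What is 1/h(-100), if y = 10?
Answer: -1/299976 ≈ -3.3336e-6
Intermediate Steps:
h(t) = 24 - 30*t**2
1/h(-100) = 1/(24 - 30*(-100)**2) = 1/(24 - 30*10000) = 1/(24 - 300000) = 1/(-299976) = -1/299976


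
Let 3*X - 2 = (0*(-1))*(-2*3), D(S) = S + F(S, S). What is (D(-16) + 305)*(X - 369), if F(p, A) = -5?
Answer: -313820/3 ≈ -1.0461e+5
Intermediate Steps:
D(S) = -5 + S (D(S) = S - 5 = -5 + S)
X = ⅔ (X = ⅔ + ((0*(-1))*(-2*3))/3 = ⅔ + (0*(-6))/3 = ⅔ + (⅓)*0 = ⅔ + 0 = ⅔ ≈ 0.66667)
(D(-16) + 305)*(X - 369) = ((-5 - 16) + 305)*(⅔ - 369) = (-21 + 305)*(-1105/3) = 284*(-1105/3) = -313820/3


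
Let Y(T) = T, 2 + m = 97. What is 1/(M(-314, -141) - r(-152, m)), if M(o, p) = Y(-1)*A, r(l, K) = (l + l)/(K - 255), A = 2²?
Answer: -10/59 ≈ -0.16949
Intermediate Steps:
m = 95 (m = -2 + 97 = 95)
A = 4
r(l, K) = 2*l/(-255 + K) (r(l, K) = (2*l)/(-255 + K) = 2*l/(-255 + K))
M(o, p) = -4 (M(o, p) = -1*4 = -4)
1/(M(-314, -141) - r(-152, m)) = 1/(-4 - 2*(-152)/(-255 + 95)) = 1/(-4 - 2*(-152)/(-160)) = 1/(-4 - 2*(-152)*(-1)/160) = 1/(-4 - 1*19/10) = 1/(-4 - 19/10) = 1/(-59/10) = -10/59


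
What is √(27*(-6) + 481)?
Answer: √319 ≈ 17.861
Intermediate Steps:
√(27*(-6) + 481) = √(-162 + 481) = √319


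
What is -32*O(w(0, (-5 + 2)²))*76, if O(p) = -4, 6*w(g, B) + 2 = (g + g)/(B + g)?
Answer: 9728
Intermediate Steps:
w(g, B) = -⅓ + g/(3*(B + g)) (w(g, B) = -⅓ + ((g + g)/(B + g))/6 = -⅓ + ((2*g)/(B + g))/6 = -⅓ + (2*g/(B + g))/6 = -⅓ + g/(3*(B + g)))
-32*O(w(0, (-5 + 2)²))*76 = -32*(-4)*76 = 128*76 = 9728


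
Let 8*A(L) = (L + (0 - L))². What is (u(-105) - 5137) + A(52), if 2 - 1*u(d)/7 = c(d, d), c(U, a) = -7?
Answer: -5074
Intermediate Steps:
u(d) = 63 (u(d) = 14 - 7*(-7) = 14 + 49 = 63)
A(L) = 0 (A(L) = (L + (0 - L))²/8 = (L - L)²/8 = (⅛)*0² = (⅛)*0 = 0)
(u(-105) - 5137) + A(52) = (63 - 5137) + 0 = -5074 + 0 = -5074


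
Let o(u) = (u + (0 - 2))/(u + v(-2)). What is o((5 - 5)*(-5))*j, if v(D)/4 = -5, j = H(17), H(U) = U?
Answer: 17/10 ≈ 1.7000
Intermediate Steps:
j = 17
v(D) = -20 (v(D) = 4*(-5) = -20)
o(u) = (-2 + u)/(-20 + u) (o(u) = (u + (0 - 2))/(u - 20) = (u - 2)/(-20 + u) = (-2 + u)/(-20 + u))
o((5 - 5)*(-5))*j = ((-2 + (5 - 5)*(-5))/(-20 + (5 - 5)*(-5)))*17 = ((-2 + 0*(-5))/(-20 + 0*(-5)))*17 = ((-2 + 0)/(-20 + 0))*17 = (-2/(-20))*17 = -1/20*(-2)*17 = (1/10)*17 = 17/10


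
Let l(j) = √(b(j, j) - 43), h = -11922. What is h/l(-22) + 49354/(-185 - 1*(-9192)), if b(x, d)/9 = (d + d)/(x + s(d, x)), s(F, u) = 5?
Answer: 49354/9007 + 11922*I*√5695/335 ≈ 5.4795 + 2685.7*I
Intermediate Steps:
b(x, d) = 18*d/(5 + x) (b(x, d) = 9*((d + d)/(x + 5)) = 9*((2*d)/(5 + x)) = 9*(2*d/(5 + x)) = 18*d/(5 + x))
l(j) = √(-43 + 18*j/(5 + j)) (l(j) = √(18*j/(5 + j) - 43) = √(-43 + 18*j/(5 + j)))
h/l(-22) + 49354/(-185 - 1*(-9192)) = -11922*(-I*√85/(5*√(-43 - 5*(-22)))) + 49354/(-185 - 1*(-9192)) = -11922*(-I*√85/(5*√(-43 + 110))) + 49354/(-185 + 9192) = -11922*(-I*√5695/335) + 49354/9007 = -(-11922)*I*√5695/335 + 49354/9007 = 11922*I*√5695/335 + 49354/9007 = 49354/9007 + 11922*I*√5695/335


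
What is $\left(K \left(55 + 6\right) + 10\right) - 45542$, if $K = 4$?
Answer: $-45288$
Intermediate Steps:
$\left(K \left(55 + 6\right) + 10\right) - 45542 = \left(4 \left(55 + 6\right) + 10\right) - 45542 = \left(4 \cdot 61 + 10\right) - 45542 = \left(244 + 10\right) - 45542 = 254 - 45542 = -45288$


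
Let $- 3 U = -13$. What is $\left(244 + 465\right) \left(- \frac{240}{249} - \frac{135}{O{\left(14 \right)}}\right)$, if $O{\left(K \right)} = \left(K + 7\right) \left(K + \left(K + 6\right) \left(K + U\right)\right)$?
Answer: $- \frac{461364025}{663502} \approx -695.35$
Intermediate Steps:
$U = \frac{13}{3}$ ($U = \left(- \frac{1}{3}\right) \left(-13\right) = \frac{13}{3} \approx 4.3333$)
$O{\left(K \right)} = \left(7 + K\right) \left(K + \left(6 + K\right) \left(\frac{13}{3} + K\right)\right)$ ($O{\left(K \right)} = \left(K + 7\right) \left(K + \left(K + 6\right) \left(K + \frac{13}{3}\right)\right) = \left(7 + K\right) \left(K + \left(6 + K\right) \left(\frac{13}{3} + K\right)\right)$)
$\left(244 + 465\right) \left(- \frac{240}{249} - \frac{135}{O{\left(14 \right)}}\right) = \left(244 + 465\right) \left(- \frac{240}{249} - \frac{135}{182 + 14^{3} + \frac{55 \cdot 14^{2}}{3} + \frac{316}{3} \cdot 14}\right) = 709 \left(\left(-240\right) \frac{1}{249} - \frac{135}{182 + 2744 + \frac{55}{3} \cdot 196 + \frac{4424}{3}}\right) = 709 \left(- \frac{80}{83} - \frac{135}{182 + 2744 + \frac{10780}{3} + \frac{4424}{3}}\right) = 709 \left(- \frac{80}{83} - \frac{135}{7994}\right) = 709 \left(- \frac{650725}{663502}\right) = - \frac{461364025}{663502}$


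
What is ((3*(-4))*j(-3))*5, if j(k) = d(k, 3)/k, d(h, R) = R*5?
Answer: 300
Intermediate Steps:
d(h, R) = 5*R
j(k) = 15/k (j(k) = (5*3)/k = 15/k)
((3*(-4))*j(-3))*5 = ((3*(-4))*(15/(-3)))*5 = -180*(-1)/3*5 = -12*(-5)*5 = 60*5 = 300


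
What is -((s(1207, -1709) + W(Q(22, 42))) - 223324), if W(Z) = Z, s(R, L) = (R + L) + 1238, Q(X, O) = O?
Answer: 222546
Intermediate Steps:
s(R, L) = 1238 + L + R (s(R, L) = (L + R) + 1238 = 1238 + L + R)
-((s(1207, -1709) + W(Q(22, 42))) - 223324) = -(((1238 - 1709 + 1207) + 42) - 223324) = -((736 + 42) - 223324) = -(778 - 223324) = -1*(-222546) = 222546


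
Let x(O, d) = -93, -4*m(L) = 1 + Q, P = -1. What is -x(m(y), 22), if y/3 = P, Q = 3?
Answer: 93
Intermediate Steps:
y = -3 (y = 3*(-1) = -3)
m(L) = -1 (m(L) = -(1 + 3)/4 = -¼*4 = -1)
-x(m(y), 22) = -1*(-93) = 93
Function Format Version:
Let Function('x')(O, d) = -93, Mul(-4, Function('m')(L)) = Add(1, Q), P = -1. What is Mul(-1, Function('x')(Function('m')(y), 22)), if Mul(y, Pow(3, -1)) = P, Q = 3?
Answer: 93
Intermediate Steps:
y = -3 (y = Mul(3, -1) = -3)
Function('m')(L) = -1 (Function('m')(L) = Mul(Rational(-1, 4), Add(1, 3)) = Mul(Rational(-1, 4), 4) = -1)
Mul(-1, Function('x')(Function('m')(y), 22)) = Mul(-1, -93) = 93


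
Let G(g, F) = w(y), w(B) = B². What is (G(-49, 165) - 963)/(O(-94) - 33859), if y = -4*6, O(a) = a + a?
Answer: 43/3783 ≈ 0.011367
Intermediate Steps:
O(a) = 2*a
y = -24
G(g, F) = 576 (G(g, F) = (-24)² = 576)
(G(-49, 165) - 963)/(O(-94) - 33859) = (576 - 963)/(2*(-94) - 33859) = -387/(-188 - 33859) = -387/(-34047) = -387*(-1/34047) = 43/3783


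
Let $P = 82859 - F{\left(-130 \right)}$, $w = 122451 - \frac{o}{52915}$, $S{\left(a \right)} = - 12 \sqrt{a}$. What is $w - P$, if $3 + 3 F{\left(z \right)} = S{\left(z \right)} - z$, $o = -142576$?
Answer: $\frac{331167367}{8355} - 4 i \sqrt{130} \approx 39637.0 - 45.607 i$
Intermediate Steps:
$F{\left(z \right)} = -1 - 4 \sqrt{z} - \frac{z}{3}$ ($F{\left(z \right)} = -1 + \frac{- 12 \sqrt{z} - z}{3} = -1 + \frac{- z - 12 \sqrt{z}}{3} = -1 - \left(4 \sqrt{z} + \frac{z}{3}\right) = -1 - 4 \sqrt{z} - \frac{z}{3}$)
$w = \frac{341033539}{2785}$ ($w = 122451 - - \frac{142576}{52915} = 122451 - \left(-142576\right) \frac{1}{52915} = 122451 - - \frac{7504}{2785} = 122451 + \frac{7504}{2785} = \frac{341033539}{2785} \approx 1.2245 \cdot 10^{5}$)
$P = \frac{248450}{3} + 4 i \sqrt{130}$ ($P = 82859 - \left(-1 - 4 \sqrt{-130} - - \frac{130}{3}\right) = 82859 - \left(-1 - 4 i \sqrt{130} + \frac{130}{3}\right) = 82859 - \left(\frac{127}{3} - 4 i \sqrt{130}\right) = \frac{248450}{3} + 4 i \sqrt{130} \approx 82817.0 + 45.607 i$)
$w - P = \frac{341033539}{2785} - \left(\frac{248450}{3} + 4 i \sqrt{130}\right) = \frac{331167367}{8355} - 4 i \sqrt{130}$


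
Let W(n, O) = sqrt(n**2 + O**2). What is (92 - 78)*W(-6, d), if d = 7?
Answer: 14*sqrt(85) ≈ 129.07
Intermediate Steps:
W(n, O) = sqrt(O**2 + n**2)
(92 - 78)*W(-6, d) = (92 - 78)*sqrt(7**2 + (-6)**2) = 14*sqrt(49 + 36) = 14*sqrt(85)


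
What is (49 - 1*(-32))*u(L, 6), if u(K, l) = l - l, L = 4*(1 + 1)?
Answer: 0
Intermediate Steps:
L = 8 (L = 4*2 = 8)
u(K, l) = 0
(49 - 1*(-32))*u(L, 6) = (49 - 1*(-32))*0 = (49 + 32)*0 = 81*0 = 0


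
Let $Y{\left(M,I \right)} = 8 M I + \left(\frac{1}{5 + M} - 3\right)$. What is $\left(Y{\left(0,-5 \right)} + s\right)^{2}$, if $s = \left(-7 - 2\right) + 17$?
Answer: $\frac{676}{25} \approx 27.04$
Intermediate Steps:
$Y{\left(M,I \right)} = -3 + \frac{1}{5 + M} + 8 I M$ ($Y{\left(M,I \right)} = 8 I M - \left(3 - \frac{1}{5 + M}\right) = -3 + \frac{1}{5 + M} + 8 I M$)
$s = 8$ ($s = -9 + 17 = 8$)
$\left(Y{\left(0,-5 \right)} + s\right)^{2} = \left(\frac{-14 - 0 + 8 \left(-5\right) 0^{2} + 40 \left(-5\right) 0}{5 + 0} + 8\right)^{2} = \left(\frac{-14 + 0 + 8 \left(-5\right) 0 + 0}{5} + 8\right)^{2} = \left(\frac{-14 + 0 + 0 + 0}{5} + 8\right)^{2} = \left(\frac{1}{5} \left(-14\right) + 8\right)^{2} = \left(- \frac{14}{5} + 8\right)^{2} = \left(\frac{26}{5}\right)^{2} = \frac{676}{25}$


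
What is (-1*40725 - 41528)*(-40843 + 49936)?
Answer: -747926529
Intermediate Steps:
(-1*40725 - 41528)*(-40843 + 49936) = (-40725 - 41528)*9093 = -82253*9093 = -747926529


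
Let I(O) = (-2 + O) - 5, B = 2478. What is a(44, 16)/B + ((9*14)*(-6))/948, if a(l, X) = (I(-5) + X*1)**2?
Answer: -77425/97881 ≈ -0.79101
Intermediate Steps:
I(O) = -7 + O
a(l, X) = (-12 + X)**2 (a(l, X) = ((-7 - 5) + X*1)**2 = (-12 + X)**2)
a(44, 16)/B + ((9*14)*(-6))/948 = (-12 + 16)**2/2478 + ((9*14)*(-6))/948 = 4**2*(1/2478) + (126*(-6))*(1/948) = 16*(1/2478) - 756*1/948 = 8/1239 - 63/79 = -77425/97881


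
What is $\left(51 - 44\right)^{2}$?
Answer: $49$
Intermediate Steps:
$\left(51 - 44\right)^{2} = 7^{2} = 49$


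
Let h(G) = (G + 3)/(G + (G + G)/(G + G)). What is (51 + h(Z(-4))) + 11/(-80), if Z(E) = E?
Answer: 12287/240 ≈ 51.196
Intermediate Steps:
h(G) = (3 + G)/(1 + G) (h(G) = (3 + G)/(G + (2*G)/((2*G))) = (3 + G)/(G + (2*G)*(1/(2*G))) = (3 + G)/(G + 1) = (3 + G)/(1 + G))
(51 + h(Z(-4))) + 11/(-80) = (51 + (3 - 4)/(1 - 4)) + 11/(-80) = (51 - 1/(-3)) - 1/80*11 = (51 - ⅓*(-1)) - 11/80 = (51 + ⅓) - 11/80 = 154/3 - 11/80 = 12287/240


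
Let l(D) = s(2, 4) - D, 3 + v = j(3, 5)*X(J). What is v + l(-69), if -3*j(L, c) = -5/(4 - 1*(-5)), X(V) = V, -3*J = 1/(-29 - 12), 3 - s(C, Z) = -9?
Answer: 259043/3321 ≈ 78.001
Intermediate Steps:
s(C, Z) = 12 (s(C, Z) = 3 - 1*(-9) = 3 + 9 = 12)
J = 1/123 (J = -1/(3*(-29 - 12)) = -1/3/(-41) = -1/3*(-1/41) = 1/123 ≈ 0.0081301)
j(L, c) = 5/27 (j(L, c) = -(-5)/(3*(4 - 1*(-5))) = -(-5)/(3*(4 + 5)) = -(-5)/(3*9) = -1/3*(-5/9) = 5/27)
v = -9958/3321 (v = -3 + (5/27)*(1/123) = -3 + 5/3321 = -9958/3321 ≈ -2.9985)
l(D) = 12 - D
v + l(-69) = -9958/3321 + (12 - 1*(-69)) = -9958/3321 + (12 + 69) = -9958/3321 + 81 = 259043/3321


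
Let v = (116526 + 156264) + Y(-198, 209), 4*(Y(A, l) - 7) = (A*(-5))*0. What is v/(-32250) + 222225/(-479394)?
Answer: -1277259271/143152375 ≈ -8.9224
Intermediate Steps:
Y(A, l) = 7 (Y(A, l) = 7 + ((A*(-5))*0)/4 = 7 + (-5*A*0)/4 = 7 + (¼)*0 = 7 + 0 = 7)
v = 272797 (v = (116526 + 156264) + 7 = 272790 + 7 = 272797)
v/(-32250) + 222225/(-479394) = 272797/(-32250) + 222225/(-479394) = 272797*(-1/32250) + 222225*(-1/479394) = -272797/32250 - 74075/159798 = -1277259271/143152375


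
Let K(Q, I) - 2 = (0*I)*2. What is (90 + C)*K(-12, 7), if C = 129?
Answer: 438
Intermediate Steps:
K(Q, I) = 2 (K(Q, I) = 2 + (0*I)*2 = 2 + 0*2 = 2 + 0 = 2)
(90 + C)*K(-12, 7) = (90 + 129)*2 = 219*2 = 438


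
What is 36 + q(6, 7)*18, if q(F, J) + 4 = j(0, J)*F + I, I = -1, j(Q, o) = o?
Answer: 702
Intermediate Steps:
q(F, J) = -5 + F*J (q(F, J) = -4 + (J*F - 1) = -4 + (F*J - 1) = -4 + (-1 + F*J) = -5 + F*J)
36 + q(6, 7)*18 = 36 + (-5 + 6*7)*18 = 36 + (-5 + 42)*18 = 36 + 37*18 = 36 + 666 = 702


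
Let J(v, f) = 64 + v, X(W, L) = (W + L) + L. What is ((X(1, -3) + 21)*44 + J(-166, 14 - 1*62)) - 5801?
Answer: -5199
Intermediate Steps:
X(W, L) = W + 2*L (X(W, L) = (L + W) + L = W + 2*L)
((X(1, -3) + 21)*44 + J(-166, 14 - 1*62)) - 5801 = (((1 + 2*(-3)) + 21)*44 + (64 - 166)) - 5801 = (((1 - 6) + 21)*44 - 102) - 5801 = ((-5 + 21)*44 - 102) - 5801 = (16*44 - 102) - 5801 = (704 - 102) - 5801 = 602 - 5801 = -5199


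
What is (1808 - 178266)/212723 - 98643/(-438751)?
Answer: -56437489069/93332428973 ≈ -0.60469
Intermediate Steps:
(1808 - 178266)/212723 - 98643/(-438751) = -176458*1/212723 - 98643*(-1/438751) = -176458/212723 + 98643/438751 = -56437489069/93332428973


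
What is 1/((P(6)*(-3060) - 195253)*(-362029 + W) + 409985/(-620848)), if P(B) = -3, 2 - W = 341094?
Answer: 620848/81226682371140399 ≈ 7.6434e-12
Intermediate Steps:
W = -341092 (W = 2 - 1*341094 = 2 - 341094 = -341092)
1/((P(6)*(-3060) - 195253)*(-362029 + W) + 409985/(-620848)) = 1/((-3*(-3060) - 195253)*(-362029 - 341092) + 409985/(-620848)) = 1/((9180 - 195253)*(-703121) + 409985*(-1/620848)) = 1/(-186073*(-703121) - 409985/620848) = 1/(130831833833 - 409985/620848) = 1/(81226682371140399/620848) = 620848/81226682371140399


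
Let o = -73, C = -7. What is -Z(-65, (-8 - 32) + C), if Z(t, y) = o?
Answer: 73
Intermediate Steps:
Z(t, y) = -73
-Z(-65, (-8 - 32) + C) = -1*(-73) = 73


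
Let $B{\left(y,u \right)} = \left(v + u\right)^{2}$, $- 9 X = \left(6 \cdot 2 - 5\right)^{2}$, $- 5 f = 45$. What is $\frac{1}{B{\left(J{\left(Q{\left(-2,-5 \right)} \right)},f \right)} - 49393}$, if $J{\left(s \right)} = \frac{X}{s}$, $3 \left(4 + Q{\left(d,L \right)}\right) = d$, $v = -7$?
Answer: $- \frac{1}{49137} \approx -2.0351 \cdot 10^{-5}$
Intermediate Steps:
$f = -9$ ($f = \left(- \frac{1}{5}\right) 45 = -9$)
$Q{\left(d,L \right)} = -4 + \frac{d}{3}$
$X = - \frac{49}{9}$ ($X = - \frac{\left(6 \cdot 2 - 5\right)^{2}}{9} = - \frac{\left(12 - 5\right)^{2}}{9} = - \frac{7^{2}}{9} = \left(- \frac{1}{9}\right) 49 = - \frac{49}{9} \approx -5.4444$)
$J{\left(s \right)} = - \frac{49}{9 s}$
$B{\left(y,u \right)} = \left(-7 + u\right)^{2}$
$\frac{1}{B{\left(J{\left(Q{\left(-2,-5 \right)} \right)},f \right)} - 49393} = \frac{1}{\left(-7 - 9\right)^{2} - 49393} = \frac{1}{\left(-16\right)^{2} - 49393} = \frac{1}{256 - 49393} = \frac{1}{-49137} = - \frac{1}{49137}$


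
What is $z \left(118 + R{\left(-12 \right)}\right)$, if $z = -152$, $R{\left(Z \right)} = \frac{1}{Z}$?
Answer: $- \frac{53770}{3} \approx -17923.0$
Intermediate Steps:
$z \left(118 + R{\left(-12 \right)}\right) = - 152 \left(118 + \frac{1}{-12}\right) = - 152 \left(118 - \frac{1}{12}\right) = \left(-152\right) \frac{1415}{12} = - \frac{53770}{3}$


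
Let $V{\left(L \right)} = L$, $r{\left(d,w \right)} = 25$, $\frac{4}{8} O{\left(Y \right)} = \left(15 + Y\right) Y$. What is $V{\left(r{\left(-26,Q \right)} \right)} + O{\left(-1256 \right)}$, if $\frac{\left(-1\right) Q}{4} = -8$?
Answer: $3117417$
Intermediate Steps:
$O{\left(Y \right)} = 2 Y \left(15 + Y\right)$ ($O{\left(Y \right)} = 2 \left(15 + Y\right) Y = 2 Y \left(15 + Y\right)$)
$Q = 32$ ($Q = \left(-4\right) \left(-8\right) = 32$)
$V{\left(r{\left(-26,Q \right)} \right)} + O{\left(-1256 \right)} = 25 + 2 \left(-1256\right) \left(15 - 1256\right) = 25 + 2 \left(-1256\right) \left(-1241\right) = 25 + 3117392 = 3117417$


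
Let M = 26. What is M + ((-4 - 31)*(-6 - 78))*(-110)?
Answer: -323374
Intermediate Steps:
M + ((-4 - 31)*(-6 - 78))*(-110) = 26 + ((-4 - 31)*(-6 - 78))*(-110) = 26 - 35*(-84)*(-110) = 26 + 2940*(-110) = 26 - 323400 = -323374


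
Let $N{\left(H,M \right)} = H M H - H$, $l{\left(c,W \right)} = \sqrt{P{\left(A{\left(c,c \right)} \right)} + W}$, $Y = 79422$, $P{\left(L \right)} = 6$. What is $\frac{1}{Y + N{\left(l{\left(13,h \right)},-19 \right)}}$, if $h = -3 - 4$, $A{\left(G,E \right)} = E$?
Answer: $\frac{79441}{6310872482} + \frac{i}{6310872482} \approx 1.2588 \cdot 10^{-5} + 1.5846 \cdot 10^{-10} i$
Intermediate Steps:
$h = -7$
$l{\left(c,W \right)} = \sqrt{6 + W}$
$N{\left(H,M \right)} = - H + M H^{2}$ ($N{\left(H,M \right)} = M H^{2} - H = - H + M H^{2}$)
$\frac{1}{Y + N{\left(l{\left(13,h \right)},-19 \right)}} = \frac{1}{79422 + \sqrt{6 - 7} \left(-1 + \sqrt{6 - 7} \left(-19\right)\right)} = \frac{1}{79422 + \sqrt{-1} \left(-1 + \sqrt{-1} \left(-19\right)\right)} = \frac{1}{79422 + i \left(-1 + i \left(-19\right)\right)} = \frac{1}{79422 + i \left(-1 - 19 i\right)}$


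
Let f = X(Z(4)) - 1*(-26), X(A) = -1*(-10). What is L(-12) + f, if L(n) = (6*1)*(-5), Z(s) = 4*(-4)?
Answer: 6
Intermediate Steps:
Z(s) = -16
X(A) = 10
f = 36 (f = 10 - 1*(-26) = 10 + 26 = 36)
L(n) = -30 (L(n) = 6*(-5) = -30)
L(-12) + f = -30 + 36 = 6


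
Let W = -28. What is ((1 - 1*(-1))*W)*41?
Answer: -2296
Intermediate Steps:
((1 - 1*(-1))*W)*41 = ((1 - 1*(-1))*(-28))*41 = ((1 + 1)*(-28))*41 = (2*(-28))*41 = -56*41 = -2296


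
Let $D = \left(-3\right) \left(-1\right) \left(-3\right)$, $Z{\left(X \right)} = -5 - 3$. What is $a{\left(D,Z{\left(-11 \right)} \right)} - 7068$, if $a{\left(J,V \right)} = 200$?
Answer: $-6868$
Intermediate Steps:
$Z{\left(X \right)} = -8$
$D = -9$ ($D = 3 \left(-3\right) = -9$)
$a{\left(D,Z{\left(-11 \right)} \right)} - 7068 = 200 - 7068 = -6868$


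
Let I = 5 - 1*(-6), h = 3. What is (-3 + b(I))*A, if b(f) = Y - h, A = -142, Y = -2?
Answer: 1136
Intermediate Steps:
I = 11 (I = 5 + 6 = 11)
b(f) = -5 (b(f) = -2 - 1*3 = -2 - 3 = -5)
(-3 + b(I))*A = (-3 - 5)*(-142) = -8*(-142) = 1136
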